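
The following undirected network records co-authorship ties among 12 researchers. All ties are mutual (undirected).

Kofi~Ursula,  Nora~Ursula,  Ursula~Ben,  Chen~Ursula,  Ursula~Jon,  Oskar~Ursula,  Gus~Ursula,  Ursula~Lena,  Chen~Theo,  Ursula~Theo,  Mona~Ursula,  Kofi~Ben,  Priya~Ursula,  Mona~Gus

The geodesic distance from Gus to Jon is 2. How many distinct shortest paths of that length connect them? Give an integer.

The shortest distance is 2, and the only length-2 path is Gus–Ursula–Jon. So there is exactly 1 shortest path.

1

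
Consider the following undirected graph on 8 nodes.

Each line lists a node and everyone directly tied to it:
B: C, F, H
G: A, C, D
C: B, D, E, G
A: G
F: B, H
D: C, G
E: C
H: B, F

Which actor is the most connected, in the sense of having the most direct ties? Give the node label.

Degrees — A:1, B:3, C:4, D:2, E:1, F:2, G:3, H:2.
The maximum is 4, attained only by C.

C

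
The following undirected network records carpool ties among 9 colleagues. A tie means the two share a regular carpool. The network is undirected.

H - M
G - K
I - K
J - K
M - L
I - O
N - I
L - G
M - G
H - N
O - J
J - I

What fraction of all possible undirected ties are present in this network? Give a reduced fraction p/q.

There are 12 edges and 9 nodes, so the maximum possible is C(9,2) = 36.
Density = 12/36 = 1/3.

1/3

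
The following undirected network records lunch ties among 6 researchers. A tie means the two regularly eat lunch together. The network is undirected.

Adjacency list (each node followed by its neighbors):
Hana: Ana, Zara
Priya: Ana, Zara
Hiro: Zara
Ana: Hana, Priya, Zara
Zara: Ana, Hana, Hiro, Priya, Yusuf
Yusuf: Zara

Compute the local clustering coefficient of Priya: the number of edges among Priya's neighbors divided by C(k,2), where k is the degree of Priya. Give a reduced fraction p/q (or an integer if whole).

1

Priya's neighbors: Ana and Zara (k = 2).
Possible neighbor pairs: C(2,2) = 1. Edges among them: Ana–Zara → e = 1.
Clustering(Priya) = 1/1.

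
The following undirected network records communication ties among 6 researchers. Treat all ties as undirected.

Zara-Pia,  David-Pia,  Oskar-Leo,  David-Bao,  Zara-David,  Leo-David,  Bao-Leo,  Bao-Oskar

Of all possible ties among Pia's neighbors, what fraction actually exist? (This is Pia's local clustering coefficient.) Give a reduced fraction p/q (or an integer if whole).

Pia's neighbors: David and Zara (k = 2).
Possible neighbor pairs: C(2,2) = 1. Edges among them: David–Zara → e = 1.
Clustering(Pia) = 1/1.

1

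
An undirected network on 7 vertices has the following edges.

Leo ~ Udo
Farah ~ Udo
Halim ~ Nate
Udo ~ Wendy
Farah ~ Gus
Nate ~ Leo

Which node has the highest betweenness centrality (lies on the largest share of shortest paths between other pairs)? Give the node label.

Udo

Unnormalized betweenness of each node: Farah:5, Gus:0, Halim:0, Leo:8, Nate:5, Udo:11, Wendy:0.
Udo has the largest value, 11, making it the main broker — the node through which the most shortest paths run.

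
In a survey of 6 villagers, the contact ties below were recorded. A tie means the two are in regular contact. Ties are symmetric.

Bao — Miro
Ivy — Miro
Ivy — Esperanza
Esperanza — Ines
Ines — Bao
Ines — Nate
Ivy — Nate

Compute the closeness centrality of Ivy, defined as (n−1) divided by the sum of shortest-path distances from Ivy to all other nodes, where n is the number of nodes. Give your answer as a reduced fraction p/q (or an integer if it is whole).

5/7

Distances from Ivy: Bao:2, Esperanza:1, Ines:2, Miro:1, Nate:1. Sum = 7.
n = 6, so closeness = 5/7.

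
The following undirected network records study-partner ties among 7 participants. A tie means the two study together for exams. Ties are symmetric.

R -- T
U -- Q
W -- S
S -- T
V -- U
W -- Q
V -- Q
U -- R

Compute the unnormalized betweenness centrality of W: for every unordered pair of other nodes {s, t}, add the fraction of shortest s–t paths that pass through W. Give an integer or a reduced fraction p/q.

Pairs whose geodesics pass through W — U–S: 1/2; V–S: 1; Q–S: 1; Q–T: 1/2.
All other pairs contribute 0.
Summing the contributions gives betweenness(W) = 3.

3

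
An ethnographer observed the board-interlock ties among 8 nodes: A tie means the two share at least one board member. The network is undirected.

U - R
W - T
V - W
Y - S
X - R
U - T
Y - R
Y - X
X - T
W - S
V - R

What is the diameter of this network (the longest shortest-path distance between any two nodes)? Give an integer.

Eccentricity of each node (its greatest distance to any other): R:2, S:3, T:2, U:3, V:2, W:2, X:2, Y:2.
The maximum eccentricity is 3, realized for instance by the pair U–S via U – T – W – S. So the diameter is 3.

3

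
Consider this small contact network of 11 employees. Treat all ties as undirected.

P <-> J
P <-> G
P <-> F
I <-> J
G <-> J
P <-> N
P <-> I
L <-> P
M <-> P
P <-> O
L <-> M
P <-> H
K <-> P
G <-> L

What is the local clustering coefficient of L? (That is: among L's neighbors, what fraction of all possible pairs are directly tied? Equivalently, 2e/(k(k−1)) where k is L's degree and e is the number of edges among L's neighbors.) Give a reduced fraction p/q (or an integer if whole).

2/3

L's neighbors: G, M, and P (k = 3).
Possible neighbor pairs: C(3,2) = 3. Edges among them: G–P, M–P → e = 2.
Clustering(L) = 2/3.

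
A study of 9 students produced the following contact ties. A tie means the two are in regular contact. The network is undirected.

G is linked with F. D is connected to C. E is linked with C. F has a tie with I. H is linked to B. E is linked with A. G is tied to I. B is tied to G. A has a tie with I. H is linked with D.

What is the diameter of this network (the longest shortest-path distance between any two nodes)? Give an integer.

Eccentricity of each node (its greatest distance to any other): A:4, B:4, C:4, D:4, E:4, F:4, G:4, H:4, I:4.
The maximum eccentricity is 4, realized for instance by the pair C–G via C – D – H – B – G. So the diameter is 4.

4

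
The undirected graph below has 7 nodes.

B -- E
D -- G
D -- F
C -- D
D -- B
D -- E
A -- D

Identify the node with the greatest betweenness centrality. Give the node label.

Unnormalized betweenness of each node: A:0, B:0, C:0, D:14, E:0, F:0, G:0.
D has the largest value, 14, making it the main broker — the node through which the most shortest paths run.

D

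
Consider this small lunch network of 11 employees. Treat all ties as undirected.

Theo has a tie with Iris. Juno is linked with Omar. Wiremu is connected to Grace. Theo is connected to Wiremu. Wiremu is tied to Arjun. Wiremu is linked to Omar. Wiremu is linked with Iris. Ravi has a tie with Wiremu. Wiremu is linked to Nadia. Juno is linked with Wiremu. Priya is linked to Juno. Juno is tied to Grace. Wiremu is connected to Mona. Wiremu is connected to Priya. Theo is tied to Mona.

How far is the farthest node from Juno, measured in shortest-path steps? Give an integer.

Distances from Juno: Arjun:2, Grace:1, Iris:2, Mona:2, Nadia:2, Omar:1, Priya:1, Ravi:2, Theo:2, Wiremu:1.
The largest is 2 (to Ravi, Arjun, Mona, Theo, Iris, and Nadia), so the eccentricity of Juno is 2.

2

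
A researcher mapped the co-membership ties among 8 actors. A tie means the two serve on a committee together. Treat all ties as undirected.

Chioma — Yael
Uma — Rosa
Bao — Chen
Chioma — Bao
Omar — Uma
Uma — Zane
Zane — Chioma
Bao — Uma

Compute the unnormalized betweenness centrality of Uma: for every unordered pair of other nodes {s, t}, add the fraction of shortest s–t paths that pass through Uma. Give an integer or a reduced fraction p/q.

Pairs whose geodesics pass through Uma — Chioma–Rosa: 2/2; Chioma–Omar: 2/2; Zane–Rosa: 1; Zane–Bao: 1/2; Zane–Omar: 1; Zane–Chen: 1/2; Yael–Rosa: 2/2; Yael–Omar: 2/2; Rosa–Bao: 1; Rosa–Omar: 1; Rosa–Chen: 1; Bao–Omar: 1; Omar–Chen: 1.
All other pairs contribute 0.
Summing the contributions gives betweenness(Uma) = 12.

12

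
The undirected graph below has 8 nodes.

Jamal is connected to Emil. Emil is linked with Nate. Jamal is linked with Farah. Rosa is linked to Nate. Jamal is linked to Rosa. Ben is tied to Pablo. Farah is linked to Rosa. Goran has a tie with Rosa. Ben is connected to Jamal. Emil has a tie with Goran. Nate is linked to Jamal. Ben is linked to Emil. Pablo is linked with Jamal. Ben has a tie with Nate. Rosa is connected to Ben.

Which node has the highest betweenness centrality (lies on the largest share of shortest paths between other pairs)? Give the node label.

Jamal

Unnormalized betweenness of each node: Ben:9/4, Emil:2, Farah:0, Goran:1/4, Jamal:21/4, Nate:1/4, Pablo:0, Rosa:4.
Jamal has the largest value, 21/4, making it the main broker — the node through which the most shortest paths run.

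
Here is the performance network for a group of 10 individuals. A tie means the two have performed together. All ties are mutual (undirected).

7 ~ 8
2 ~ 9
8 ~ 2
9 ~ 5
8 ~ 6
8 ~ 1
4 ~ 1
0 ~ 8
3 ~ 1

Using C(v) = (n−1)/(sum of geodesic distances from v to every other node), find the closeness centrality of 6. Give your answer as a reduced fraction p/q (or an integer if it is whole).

Distances from 6: 0:2, 1:2, 2:2, 3:3, 4:3, 5:4, 7:2, 8:1, 9:3. Sum = 22.
n = 10, so closeness = 9/22.

9/22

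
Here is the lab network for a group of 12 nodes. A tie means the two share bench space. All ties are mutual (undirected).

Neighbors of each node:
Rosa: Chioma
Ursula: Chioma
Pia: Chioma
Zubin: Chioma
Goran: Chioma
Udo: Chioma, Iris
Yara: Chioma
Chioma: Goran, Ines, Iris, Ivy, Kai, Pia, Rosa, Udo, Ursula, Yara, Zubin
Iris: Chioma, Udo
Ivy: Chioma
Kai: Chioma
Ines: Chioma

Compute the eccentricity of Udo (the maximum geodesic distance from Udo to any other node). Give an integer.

Distances from Udo: Chioma:1, Goran:2, Ines:2, Iris:1, Ivy:2, Kai:2, Pia:2, Rosa:2, Ursula:2, Yara:2, Zubin:2.
The largest is 2 (to Ines, Rosa, Yara, Pia, Ursula, Kai, Ivy, Goran, and Zubin), so the eccentricity of Udo is 2.

2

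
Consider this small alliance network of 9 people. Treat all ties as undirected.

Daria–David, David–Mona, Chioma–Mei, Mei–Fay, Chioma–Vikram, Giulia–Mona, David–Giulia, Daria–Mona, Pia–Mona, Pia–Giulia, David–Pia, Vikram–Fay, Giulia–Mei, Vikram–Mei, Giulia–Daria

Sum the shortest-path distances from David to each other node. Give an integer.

15

Distances from David: Chioma:3, Daria:1, Fay:3, Giulia:1, Mei:2, Mona:1, Pia:1, Vikram:3.
Sum = 3 + 1 + 3 + 1 + 2 + 1 + 1 + 3 = 15.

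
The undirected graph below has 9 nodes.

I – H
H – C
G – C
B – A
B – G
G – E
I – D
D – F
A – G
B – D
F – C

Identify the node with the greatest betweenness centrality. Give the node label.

G

Unnormalized betweenness of each node: A:0, B:11/2, C:8, D:6, E:0, F:1, G:11, H:2, I:3/2.
G has the largest value, 11, making it the main broker — the node through which the most shortest paths run.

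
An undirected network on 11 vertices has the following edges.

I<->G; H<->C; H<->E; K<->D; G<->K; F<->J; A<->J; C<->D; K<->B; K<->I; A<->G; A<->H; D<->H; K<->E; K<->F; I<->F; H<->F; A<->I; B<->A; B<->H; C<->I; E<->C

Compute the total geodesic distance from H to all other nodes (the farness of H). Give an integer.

Distances from H: A:1, B:1, C:1, D:1, E:1, F:1, G:2, I:2, J:2, K:2.
Sum = 1 + 1 + 1 + 1 + 1 + 1 + 2 + 2 + 2 + 2 = 14.

14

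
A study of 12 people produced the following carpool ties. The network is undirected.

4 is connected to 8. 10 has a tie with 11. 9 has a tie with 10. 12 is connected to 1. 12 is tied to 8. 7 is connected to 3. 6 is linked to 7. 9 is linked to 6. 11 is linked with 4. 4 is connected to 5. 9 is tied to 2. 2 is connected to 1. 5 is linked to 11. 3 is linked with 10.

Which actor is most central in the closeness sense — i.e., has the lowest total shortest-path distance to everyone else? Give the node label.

10

Farness (sum of distances to all others) for each node — 1:31, 2:28, 3:30, 4:28, 5:31, 6:31, 7:34, 8:32, 9:24, 10:23, 11:25, 12:33.
The smallest farness is 23, for 10, so 10 has the highest closeness.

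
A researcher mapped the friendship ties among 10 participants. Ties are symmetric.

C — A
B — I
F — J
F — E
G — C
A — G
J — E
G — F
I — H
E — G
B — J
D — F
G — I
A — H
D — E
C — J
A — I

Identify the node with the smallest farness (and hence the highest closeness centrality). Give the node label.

Farness (sum of distances to all others) for each node — A:15, B:17, C:16, D:22, E:15, F:15, G:13, H:21, I:15, J:15.
The smallest farness is 13, for G, so G has the highest closeness.

G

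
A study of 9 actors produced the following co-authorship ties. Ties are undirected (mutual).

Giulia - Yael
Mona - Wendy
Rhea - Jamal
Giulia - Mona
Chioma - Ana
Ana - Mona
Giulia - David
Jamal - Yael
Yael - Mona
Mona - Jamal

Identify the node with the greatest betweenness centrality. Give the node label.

Mona

Unnormalized betweenness of each node: Ana:7, Chioma:0, David:0, Giulia:7, Jamal:7, Mona:19, Rhea:0, Wendy:0, Yael:2.
Mona has the largest value, 19, making it the main broker — the node through which the most shortest paths run.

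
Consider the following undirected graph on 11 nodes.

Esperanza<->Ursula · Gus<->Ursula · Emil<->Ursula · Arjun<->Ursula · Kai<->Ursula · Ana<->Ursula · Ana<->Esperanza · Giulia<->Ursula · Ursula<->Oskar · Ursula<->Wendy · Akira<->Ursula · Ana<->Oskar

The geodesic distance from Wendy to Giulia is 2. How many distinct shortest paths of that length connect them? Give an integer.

1

The shortest distance is 2, and the only length-2 path is Wendy–Ursula–Giulia. So there is exactly 1 shortest path.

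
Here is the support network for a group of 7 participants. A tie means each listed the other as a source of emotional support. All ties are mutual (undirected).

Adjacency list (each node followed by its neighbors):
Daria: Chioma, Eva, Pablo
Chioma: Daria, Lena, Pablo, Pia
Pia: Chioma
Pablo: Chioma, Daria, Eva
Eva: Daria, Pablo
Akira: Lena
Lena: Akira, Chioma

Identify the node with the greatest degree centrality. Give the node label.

Chioma

Degrees — Akira:1, Chioma:4, Daria:3, Eva:2, Lena:2, Pablo:3, Pia:1.
The maximum is 4, attained only by Chioma.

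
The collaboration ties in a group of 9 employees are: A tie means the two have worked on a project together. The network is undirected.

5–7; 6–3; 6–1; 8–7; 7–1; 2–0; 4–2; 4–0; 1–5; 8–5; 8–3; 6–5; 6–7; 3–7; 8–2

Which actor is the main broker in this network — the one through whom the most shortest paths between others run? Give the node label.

Unnormalized betweenness of each node: 0:0, 1:0, 2:12, 3:4/3, 4:0, 5:10/3, 6:5/6, 7:25/6, 8:46/3.
8 has the largest value, 46/3, making it the main broker — the node through which the most shortest paths run.

8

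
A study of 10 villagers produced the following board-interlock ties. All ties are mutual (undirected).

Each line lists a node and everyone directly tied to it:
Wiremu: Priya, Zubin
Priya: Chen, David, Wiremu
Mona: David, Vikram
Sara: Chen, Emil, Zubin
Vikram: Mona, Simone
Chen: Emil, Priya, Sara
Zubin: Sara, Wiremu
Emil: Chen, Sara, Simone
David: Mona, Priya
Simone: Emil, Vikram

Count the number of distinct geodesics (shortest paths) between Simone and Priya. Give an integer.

The shortest distance is 3, and the only length-3 path is Simone–Emil–Chen–Priya. So there is exactly 1 shortest path.

1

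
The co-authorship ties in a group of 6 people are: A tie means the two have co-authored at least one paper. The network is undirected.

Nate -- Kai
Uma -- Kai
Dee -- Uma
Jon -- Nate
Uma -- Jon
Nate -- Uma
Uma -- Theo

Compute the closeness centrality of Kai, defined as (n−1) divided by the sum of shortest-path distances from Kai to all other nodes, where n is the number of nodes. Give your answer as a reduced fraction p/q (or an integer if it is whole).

Distances from Kai: Dee:2, Jon:2, Nate:1, Theo:2, Uma:1. Sum = 8.
n = 6, so closeness = 5/8.

5/8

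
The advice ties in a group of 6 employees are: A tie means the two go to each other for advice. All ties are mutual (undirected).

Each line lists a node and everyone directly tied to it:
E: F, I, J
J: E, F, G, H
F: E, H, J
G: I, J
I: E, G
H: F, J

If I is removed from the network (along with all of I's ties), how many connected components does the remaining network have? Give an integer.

I's neighbors (E and G) remain reachable from one another through other ties, so the rest of the network stays in one piece.

1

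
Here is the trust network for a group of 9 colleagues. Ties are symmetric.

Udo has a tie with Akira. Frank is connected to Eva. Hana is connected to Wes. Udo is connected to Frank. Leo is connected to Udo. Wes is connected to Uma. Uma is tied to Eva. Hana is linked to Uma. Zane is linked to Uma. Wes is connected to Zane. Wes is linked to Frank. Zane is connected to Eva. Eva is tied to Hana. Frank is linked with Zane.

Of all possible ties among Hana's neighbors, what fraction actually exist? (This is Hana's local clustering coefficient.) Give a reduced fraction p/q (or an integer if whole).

Hana's neighbors: Eva, Uma, and Wes (k = 3).
Possible neighbor pairs: C(3,2) = 3. Edges among them: Eva–Uma, Uma–Wes → e = 2.
Clustering(Hana) = 2/3.

2/3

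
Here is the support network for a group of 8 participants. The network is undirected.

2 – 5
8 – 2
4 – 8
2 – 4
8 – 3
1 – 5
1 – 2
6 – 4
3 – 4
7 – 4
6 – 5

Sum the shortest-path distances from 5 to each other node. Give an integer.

13

Distances from 5: 1:1, 2:1, 3:3, 4:2, 6:1, 7:3, 8:2.
Sum = 1 + 1 + 3 + 2 + 1 + 3 + 2 = 13.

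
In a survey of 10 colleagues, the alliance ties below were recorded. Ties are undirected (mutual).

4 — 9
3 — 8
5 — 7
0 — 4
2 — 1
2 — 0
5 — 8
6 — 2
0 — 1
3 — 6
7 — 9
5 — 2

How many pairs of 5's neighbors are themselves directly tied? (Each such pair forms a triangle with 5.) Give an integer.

5's neighbors are 2, 7, and 8, but none of them are tied to each other, so no triangle contains 5.

0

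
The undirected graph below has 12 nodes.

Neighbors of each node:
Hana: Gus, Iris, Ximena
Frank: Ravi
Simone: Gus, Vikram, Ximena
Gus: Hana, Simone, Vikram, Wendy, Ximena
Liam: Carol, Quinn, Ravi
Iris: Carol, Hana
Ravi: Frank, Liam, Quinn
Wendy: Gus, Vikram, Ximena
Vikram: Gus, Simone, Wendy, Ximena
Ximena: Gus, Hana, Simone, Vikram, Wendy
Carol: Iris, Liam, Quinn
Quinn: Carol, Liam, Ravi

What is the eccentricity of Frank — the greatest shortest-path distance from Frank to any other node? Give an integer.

7

Distances from Frank: Carol:3, Gus:6, Hana:5, Iris:4, Liam:2, Quinn:2, Ravi:1, Simone:7, Vikram:7, Wendy:7, Ximena:6.
The largest is 7 (to Wendy, Vikram, and Simone), so the eccentricity of Frank is 7.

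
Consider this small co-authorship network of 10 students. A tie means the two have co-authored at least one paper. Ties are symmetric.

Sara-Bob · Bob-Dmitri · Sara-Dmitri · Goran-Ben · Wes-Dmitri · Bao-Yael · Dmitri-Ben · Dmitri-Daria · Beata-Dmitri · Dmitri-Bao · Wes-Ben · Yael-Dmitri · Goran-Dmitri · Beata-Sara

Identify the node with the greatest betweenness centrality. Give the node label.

Unnormalized betweenness of each node: Bao:0, Beata:0, Ben:1/2, Bob:0, Daria:0, Dmitri:30, Goran:0, Sara:1/2, Wes:0, Yael:0.
Dmitri has the largest value, 30, making it the main broker — the node through which the most shortest paths run.

Dmitri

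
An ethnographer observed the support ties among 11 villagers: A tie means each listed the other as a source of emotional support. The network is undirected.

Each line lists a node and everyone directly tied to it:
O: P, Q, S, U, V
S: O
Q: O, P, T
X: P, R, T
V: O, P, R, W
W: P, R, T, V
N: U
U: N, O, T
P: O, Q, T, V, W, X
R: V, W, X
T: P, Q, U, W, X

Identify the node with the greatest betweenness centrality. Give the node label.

O

Unnormalized betweenness of each node: N:0, O:43/3, P:7, Q:2/3, R:5/6, S:0, T:9, U:29/3, V:13/3, W:7/3, X:11/6.
O has the largest value, 43/3, making it the main broker — the node through which the most shortest paths run.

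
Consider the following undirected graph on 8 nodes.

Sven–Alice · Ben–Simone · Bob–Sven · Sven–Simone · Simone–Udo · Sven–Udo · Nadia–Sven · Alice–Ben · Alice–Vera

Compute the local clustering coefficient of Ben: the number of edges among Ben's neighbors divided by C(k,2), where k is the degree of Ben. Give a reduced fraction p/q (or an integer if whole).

0

Ben's neighbors: Alice and Simone (k = 2).
Possible neighbor pairs: C(2,2) = 1. Edges among them: none → e = 0.
Clustering(Ben) = 0/1.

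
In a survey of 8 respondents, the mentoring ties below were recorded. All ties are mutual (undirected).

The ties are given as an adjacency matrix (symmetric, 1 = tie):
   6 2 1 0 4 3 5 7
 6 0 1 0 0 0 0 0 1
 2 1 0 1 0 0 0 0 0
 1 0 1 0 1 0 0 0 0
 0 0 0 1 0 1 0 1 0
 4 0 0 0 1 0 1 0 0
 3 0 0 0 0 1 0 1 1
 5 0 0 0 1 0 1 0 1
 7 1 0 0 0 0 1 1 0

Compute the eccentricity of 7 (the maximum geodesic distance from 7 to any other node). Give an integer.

Distances from 7: 0:2, 1:3, 2:2, 3:1, 4:2, 5:1, 6:1.
The largest is 3 (to 1), so the eccentricity of 7 is 3.

3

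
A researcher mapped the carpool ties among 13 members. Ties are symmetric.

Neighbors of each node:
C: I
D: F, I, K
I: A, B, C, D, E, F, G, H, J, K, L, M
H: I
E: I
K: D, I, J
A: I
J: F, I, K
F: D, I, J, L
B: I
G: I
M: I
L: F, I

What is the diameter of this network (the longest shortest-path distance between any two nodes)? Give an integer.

2

Eccentricity of each node (its greatest distance to any other): A:2, B:2, C:2, D:2, E:2, F:2, G:2, H:2, I:1, J:2, K:2, L:2, M:2.
The maximum eccentricity is 2, realized for instance by the pair C–K via C – I – K. So the diameter is 2.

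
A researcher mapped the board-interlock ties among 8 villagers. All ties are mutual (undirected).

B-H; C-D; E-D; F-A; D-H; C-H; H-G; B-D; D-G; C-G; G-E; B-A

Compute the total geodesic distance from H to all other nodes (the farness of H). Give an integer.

11

Distances from H: A:2, B:1, C:1, D:1, E:2, F:3, G:1.
Sum = 2 + 1 + 1 + 1 + 2 + 3 + 1 = 11.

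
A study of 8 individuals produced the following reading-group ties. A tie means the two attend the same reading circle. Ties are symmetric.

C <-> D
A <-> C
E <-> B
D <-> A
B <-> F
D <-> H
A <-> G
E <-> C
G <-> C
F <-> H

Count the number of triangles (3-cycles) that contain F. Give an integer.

F's neighbors are B and H, but none of them are tied to each other, so no triangle contains F.

0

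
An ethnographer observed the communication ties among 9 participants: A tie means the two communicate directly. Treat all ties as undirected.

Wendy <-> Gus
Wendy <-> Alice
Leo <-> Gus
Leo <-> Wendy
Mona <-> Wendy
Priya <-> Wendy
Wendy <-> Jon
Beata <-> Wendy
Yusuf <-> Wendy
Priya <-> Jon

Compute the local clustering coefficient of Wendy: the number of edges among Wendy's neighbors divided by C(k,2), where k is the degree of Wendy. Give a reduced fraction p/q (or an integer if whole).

Wendy's neighbors: Alice, Beata, Gus, Jon, Leo, Mona, Priya, and Yusuf (k = 8).
Possible neighbor pairs: C(8,2) = 28. Edges among them: Gus–Leo, Jon–Priya → e = 2.
Clustering(Wendy) = 2/28 = 1/14.

1/14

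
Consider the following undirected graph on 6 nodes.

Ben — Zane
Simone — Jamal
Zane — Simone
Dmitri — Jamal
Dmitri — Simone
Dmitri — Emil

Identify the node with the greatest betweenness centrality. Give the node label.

Simone

Unnormalized betweenness of each node: Ben:0, Dmitri:4, Emil:0, Jamal:0, Simone:6, Zane:4.
Simone has the largest value, 6, making it the main broker — the node through which the most shortest paths run.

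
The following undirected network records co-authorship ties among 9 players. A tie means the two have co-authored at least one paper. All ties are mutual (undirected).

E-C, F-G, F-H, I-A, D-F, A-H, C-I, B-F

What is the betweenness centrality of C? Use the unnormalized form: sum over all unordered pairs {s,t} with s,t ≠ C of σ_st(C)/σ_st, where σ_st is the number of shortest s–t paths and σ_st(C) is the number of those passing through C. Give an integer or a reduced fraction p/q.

7

Pairs whose geodesics pass through C — G–E: 1; B–E: 1; H–E: 1; E–F: 1; E–I: 1; E–D: 1; E–A: 1.
All other pairs contribute 0.
Summing the contributions gives betweenness(C) = 7.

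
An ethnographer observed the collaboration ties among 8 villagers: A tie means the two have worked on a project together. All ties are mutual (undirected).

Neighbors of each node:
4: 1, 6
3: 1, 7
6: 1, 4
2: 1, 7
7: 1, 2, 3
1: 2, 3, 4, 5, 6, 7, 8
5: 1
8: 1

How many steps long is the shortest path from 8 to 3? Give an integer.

One shortest route is 8 – 1 – 3, which uses 2 edges, and 8 and 3 are not directly tied, so nothing shorter exists. So d(8,3) = 2.

2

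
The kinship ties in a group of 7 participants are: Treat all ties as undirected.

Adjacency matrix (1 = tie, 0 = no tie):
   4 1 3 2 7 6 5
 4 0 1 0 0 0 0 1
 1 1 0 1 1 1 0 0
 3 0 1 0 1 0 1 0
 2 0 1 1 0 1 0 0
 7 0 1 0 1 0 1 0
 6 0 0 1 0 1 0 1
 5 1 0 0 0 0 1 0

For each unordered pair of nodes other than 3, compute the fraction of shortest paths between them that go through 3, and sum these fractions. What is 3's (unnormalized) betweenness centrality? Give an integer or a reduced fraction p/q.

Pairs whose geodesics pass through 3 — 1–6: 1/2; 2–6: 1/2; 2–5: 1/3.
All other pairs contribute 0.
Summing the contributions gives betweenness(3) = 4/3.

4/3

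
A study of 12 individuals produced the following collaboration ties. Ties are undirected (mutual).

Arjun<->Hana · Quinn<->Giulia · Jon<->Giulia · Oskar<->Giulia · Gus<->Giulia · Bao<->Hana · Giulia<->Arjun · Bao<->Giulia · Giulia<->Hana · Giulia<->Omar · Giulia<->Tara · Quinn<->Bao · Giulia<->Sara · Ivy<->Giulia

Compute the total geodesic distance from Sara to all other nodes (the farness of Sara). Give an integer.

21

Distances from Sara: Arjun:2, Bao:2, Giulia:1, Gus:2, Hana:2, Ivy:2, Jon:2, Omar:2, Oskar:2, Quinn:2, Tara:2.
Sum = 2 + 2 + 1 + 2 + 2 + 2 + 2 + 2 + 2 + 2 + 2 = 21.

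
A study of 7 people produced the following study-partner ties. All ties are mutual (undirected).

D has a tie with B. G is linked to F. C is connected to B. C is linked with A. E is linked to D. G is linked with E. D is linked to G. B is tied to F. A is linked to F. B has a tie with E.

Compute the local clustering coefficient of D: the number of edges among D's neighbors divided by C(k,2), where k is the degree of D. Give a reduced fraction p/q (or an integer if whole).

D's neighbors: B, E, and G (k = 3).
Possible neighbor pairs: C(3,2) = 3. Edges among them: B–E, E–G → e = 2.
Clustering(D) = 2/3.

2/3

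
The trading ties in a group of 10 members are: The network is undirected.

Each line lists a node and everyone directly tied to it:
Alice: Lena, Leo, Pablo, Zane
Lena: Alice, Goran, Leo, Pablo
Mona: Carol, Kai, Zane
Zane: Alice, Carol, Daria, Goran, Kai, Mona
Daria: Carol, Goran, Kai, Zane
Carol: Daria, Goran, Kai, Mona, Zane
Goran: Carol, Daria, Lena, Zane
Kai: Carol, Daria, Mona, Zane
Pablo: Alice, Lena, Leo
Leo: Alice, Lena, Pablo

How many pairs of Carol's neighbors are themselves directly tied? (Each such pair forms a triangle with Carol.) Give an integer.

Carol's neighbors: Daria, Goran, Kai, Mona, and Zane.
Neighbor pairs that are themselves tied: Carol–Daria–Goran; Carol–Daria–Kai; Carol–Daria–Zane; Carol–Goran–Zane; Carol–Kai–Mona; Carol–Kai–Zane; Carol–Mona–Zane. Each forms one triangle with Carol, for 7 in total.

7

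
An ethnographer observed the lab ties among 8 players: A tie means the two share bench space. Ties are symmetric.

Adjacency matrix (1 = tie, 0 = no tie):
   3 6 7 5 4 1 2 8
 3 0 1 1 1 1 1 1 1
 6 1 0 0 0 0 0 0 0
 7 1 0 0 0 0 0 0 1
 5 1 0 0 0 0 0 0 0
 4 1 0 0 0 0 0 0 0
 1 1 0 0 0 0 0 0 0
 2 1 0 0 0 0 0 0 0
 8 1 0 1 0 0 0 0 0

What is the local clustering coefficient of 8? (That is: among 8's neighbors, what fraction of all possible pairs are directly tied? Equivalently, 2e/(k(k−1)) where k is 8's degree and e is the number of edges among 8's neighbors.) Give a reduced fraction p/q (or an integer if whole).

8's neighbors: 3 and 7 (k = 2).
Possible neighbor pairs: C(2,2) = 1. Edges among them: 3–7 → e = 1.
Clustering(8) = 1/1.

1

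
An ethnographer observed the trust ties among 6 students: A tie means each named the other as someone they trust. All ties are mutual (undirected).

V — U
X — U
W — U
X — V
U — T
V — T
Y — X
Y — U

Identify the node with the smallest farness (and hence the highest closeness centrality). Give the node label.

Farness (sum of distances to all others) for each node — T:8, U:5, V:7, W:9, X:7, Y:8.
The smallest farness is 5, for U, so U has the highest closeness.

U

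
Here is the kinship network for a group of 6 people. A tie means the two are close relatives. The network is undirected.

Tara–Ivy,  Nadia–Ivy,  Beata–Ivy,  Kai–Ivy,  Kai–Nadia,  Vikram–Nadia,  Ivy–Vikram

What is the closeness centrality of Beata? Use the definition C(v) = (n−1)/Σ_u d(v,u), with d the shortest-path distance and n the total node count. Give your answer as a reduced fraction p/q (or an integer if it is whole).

5/9

Distances from Beata: Ivy:1, Kai:2, Nadia:2, Tara:2, Vikram:2. Sum = 9.
n = 6, so closeness = 5/9.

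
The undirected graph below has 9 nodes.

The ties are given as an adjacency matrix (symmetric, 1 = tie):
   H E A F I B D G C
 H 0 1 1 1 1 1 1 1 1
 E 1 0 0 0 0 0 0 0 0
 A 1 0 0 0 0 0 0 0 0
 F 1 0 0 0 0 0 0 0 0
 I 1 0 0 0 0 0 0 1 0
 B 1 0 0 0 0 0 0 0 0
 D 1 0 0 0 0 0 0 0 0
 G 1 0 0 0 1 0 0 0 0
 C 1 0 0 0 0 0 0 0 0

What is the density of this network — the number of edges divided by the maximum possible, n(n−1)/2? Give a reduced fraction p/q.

There are 9 edges and 9 nodes, so the maximum possible is C(9,2) = 36.
Density = 9/36 = 1/4.

1/4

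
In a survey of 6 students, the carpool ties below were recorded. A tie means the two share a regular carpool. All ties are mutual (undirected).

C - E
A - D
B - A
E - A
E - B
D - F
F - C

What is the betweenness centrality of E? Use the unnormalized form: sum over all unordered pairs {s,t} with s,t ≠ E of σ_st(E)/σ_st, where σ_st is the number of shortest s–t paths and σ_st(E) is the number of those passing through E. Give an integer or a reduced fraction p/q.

5/2

Pairs whose geodesics pass through E — F–B: 1/2; C–B: 1; C–A: 1.
All other pairs contribute 0.
Summing the contributions gives betweenness(E) = 5/2.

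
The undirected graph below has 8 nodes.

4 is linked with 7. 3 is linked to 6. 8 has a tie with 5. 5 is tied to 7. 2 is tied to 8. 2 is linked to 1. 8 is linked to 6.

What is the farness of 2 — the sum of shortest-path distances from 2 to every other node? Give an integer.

16

Distances from 2: 1:1, 3:3, 4:4, 5:2, 6:2, 7:3, 8:1.
Sum = 1 + 3 + 4 + 2 + 2 + 3 + 1 = 16.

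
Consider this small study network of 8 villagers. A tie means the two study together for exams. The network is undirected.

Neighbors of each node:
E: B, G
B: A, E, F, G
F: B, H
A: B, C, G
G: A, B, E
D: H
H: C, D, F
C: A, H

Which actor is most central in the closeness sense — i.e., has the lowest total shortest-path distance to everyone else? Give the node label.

B

Farness (sum of distances to all others) for each node — A:12, B:11, C:13, D:19, E:16, F:12, G:14, H:13.
The smallest farness is 11, for B, so B has the highest closeness.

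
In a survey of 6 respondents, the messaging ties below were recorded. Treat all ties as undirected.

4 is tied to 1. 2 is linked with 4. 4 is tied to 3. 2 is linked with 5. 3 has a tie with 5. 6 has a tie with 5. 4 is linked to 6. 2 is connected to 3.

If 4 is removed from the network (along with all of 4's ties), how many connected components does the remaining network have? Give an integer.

2

Without 4, the remaining ties split the others into: {2, 3, 5, 6}; {1}.
That's 2 separate components.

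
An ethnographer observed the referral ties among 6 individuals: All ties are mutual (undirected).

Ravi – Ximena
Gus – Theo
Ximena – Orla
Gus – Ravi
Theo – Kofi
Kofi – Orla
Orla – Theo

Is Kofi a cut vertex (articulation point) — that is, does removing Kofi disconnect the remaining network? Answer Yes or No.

No

Even without Kofi, every remaining node can still reach every other (the residual graph is connected), so Kofi is not a cut vertex.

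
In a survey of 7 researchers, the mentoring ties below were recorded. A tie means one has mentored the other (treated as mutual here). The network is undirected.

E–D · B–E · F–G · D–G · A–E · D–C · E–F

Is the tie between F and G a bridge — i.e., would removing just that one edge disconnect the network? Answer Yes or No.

Even without that edge, F still reaches G via F – E – D – G, so the network stays connected. Not a bridge.

No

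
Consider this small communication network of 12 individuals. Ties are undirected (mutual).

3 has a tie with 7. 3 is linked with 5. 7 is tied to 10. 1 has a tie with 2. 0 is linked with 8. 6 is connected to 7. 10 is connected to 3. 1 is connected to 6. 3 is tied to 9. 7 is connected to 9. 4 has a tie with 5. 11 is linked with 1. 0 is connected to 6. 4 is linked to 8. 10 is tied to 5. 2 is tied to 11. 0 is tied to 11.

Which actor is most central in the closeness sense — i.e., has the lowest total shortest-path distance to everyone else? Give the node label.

Farness (sum of distances to all others) for each node — 0:23, 1:27, 2:33, 3:25, 4:28, 5:28, 6:21, 7:22, 8:27, 9:29, 10:26, 11:29.
The smallest farness is 21, for 6, so 6 has the highest closeness.

6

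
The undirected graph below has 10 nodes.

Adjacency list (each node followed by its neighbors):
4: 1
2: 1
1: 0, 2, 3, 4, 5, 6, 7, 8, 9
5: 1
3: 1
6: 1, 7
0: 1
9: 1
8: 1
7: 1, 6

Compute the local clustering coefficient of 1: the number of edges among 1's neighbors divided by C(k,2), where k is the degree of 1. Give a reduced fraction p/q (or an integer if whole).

1's neighbors: 0, 2, 3, 4, 5, 6, 7, 8, and 9 (k = 9).
Possible neighbor pairs: C(9,2) = 36. Edges among them: 6–7 → e = 1.
Clustering(1) = 1/36.

1/36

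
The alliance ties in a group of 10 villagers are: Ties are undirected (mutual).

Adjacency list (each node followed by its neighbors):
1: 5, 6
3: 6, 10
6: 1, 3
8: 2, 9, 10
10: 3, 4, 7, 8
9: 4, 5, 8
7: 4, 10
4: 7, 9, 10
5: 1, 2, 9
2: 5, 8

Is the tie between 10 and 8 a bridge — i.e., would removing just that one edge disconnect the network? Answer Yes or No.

Even without that edge, 10 still reaches 8 via 10 – 4 – 9 – 8, so the network stays connected. Not a bridge.

No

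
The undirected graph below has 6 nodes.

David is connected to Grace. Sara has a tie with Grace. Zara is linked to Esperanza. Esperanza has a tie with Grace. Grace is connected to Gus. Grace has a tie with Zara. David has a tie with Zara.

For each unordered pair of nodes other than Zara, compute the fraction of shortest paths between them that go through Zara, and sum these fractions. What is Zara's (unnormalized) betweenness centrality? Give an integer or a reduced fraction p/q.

Pairs whose geodesics pass through Zara — David–Esperanza: 1/2.
All other pairs contribute 0.
Summing the contributions gives betweenness(Zara) = 1/2.

1/2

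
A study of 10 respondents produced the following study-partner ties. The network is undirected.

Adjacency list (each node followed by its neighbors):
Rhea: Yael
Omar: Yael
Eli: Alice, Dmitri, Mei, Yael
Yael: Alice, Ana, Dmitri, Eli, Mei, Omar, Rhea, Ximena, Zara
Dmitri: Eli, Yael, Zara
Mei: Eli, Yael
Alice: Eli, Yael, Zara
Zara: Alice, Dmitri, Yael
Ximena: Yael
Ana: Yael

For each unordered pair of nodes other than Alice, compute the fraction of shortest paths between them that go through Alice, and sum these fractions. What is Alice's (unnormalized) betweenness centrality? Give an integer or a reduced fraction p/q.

Pairs whose geodesics pass through Alice — Zara–Eli: 1/3.
All other pairs contribute 0.
Summing the contributions gives betweenness(Alice) = 1/3.

1/3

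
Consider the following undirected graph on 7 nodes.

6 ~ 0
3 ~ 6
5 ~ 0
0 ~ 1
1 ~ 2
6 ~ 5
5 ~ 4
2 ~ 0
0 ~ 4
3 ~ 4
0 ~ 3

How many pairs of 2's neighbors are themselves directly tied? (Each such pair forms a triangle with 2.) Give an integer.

2's neighbors: 0 and 1.
Neighbor pairs that are themselves tied: 2–0–1. Each forms one triangle with 2, for 1 in total.

1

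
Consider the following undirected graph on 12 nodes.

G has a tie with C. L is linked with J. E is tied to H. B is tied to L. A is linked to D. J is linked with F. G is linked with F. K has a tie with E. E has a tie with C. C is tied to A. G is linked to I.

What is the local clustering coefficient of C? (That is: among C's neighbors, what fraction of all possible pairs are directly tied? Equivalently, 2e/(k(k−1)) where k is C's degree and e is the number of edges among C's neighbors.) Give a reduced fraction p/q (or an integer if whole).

0

C's neighbors: A, E, and G (k = 3).
Possible neighbor pairs: C(3,2) = 3. Edges among them: none → e = 0.
Clustering(C) = 0/3 = 0.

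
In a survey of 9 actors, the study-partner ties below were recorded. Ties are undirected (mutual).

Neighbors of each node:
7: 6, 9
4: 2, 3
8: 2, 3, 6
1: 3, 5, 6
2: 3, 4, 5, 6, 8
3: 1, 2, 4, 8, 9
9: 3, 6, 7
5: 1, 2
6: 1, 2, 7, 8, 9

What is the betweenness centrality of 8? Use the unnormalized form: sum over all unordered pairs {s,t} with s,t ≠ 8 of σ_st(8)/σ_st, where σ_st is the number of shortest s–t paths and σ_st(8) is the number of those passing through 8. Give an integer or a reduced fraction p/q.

1/4

Pairs whose geodesics pass through 8 — 6–3: 1/4.
All other pairs contribute 0.
Summing the contributions gives betweenness(8) = 1/4.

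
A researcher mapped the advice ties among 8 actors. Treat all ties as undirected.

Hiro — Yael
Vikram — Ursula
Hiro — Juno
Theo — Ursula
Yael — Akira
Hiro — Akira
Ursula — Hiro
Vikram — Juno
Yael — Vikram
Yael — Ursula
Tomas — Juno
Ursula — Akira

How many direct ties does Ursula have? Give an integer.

Ursula is directly tied to Akira, Hiro, Theo, Vikram, and Yael. That is 5 neighbors, so the degree of Ursula is 5.

5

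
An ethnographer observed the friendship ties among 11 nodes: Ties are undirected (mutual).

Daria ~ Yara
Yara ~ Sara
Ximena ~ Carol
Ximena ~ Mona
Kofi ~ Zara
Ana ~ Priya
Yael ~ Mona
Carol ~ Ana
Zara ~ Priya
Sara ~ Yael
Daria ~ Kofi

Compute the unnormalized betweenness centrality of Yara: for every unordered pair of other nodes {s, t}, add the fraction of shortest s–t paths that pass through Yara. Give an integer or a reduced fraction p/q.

Pairs whose geodesics pass through Yara — Daria–Ximena: 1; Daria–Mona: 1; Daria–Yael: 1; Daria–Sara: 1; Kofi–Mona: 1; Kofi–Yael: 1; Kofi–Sara: 1; Zara–Yael: 1; Zara–Sara: 1; Priya–Sara: 1.
All other pairs contribute 0.
Summing the contributions gives betweenness(Yara) = 10.

10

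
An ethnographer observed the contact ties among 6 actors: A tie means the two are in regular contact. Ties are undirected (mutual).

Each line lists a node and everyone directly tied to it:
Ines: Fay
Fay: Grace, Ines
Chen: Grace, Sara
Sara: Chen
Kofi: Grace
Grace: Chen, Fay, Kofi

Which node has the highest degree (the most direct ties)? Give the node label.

Degrees — Chen:2, Fay:2, Grace:3, Ines:1, Kofi:1, Sara:1.
The maximum is 3, attained only by Grace.

Grace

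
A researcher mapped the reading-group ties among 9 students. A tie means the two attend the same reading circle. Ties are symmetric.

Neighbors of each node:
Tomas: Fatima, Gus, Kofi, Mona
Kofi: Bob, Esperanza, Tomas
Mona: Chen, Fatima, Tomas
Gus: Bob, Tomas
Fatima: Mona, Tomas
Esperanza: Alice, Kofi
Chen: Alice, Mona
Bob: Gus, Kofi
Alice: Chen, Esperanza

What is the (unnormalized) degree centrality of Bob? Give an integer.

2

Bob is directly tied to Gus and Kofi. That is 2 neighbors, so the degree of Bob is 2.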